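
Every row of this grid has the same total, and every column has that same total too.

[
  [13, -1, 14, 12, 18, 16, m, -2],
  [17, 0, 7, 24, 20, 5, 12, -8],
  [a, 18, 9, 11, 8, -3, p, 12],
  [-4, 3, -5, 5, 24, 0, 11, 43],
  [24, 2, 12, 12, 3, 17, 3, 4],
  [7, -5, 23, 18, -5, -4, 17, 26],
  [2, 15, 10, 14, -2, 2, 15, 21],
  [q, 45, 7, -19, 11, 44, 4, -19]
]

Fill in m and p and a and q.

Rows 2 and 4 both sum to 77, so that's the common total.
Row 8 has 45 + 7 − 19 + 11 + 44 + 4 − 19 = 73; the blank must be 77 − 73 = 4.
Column 1 has 13 + 17 − 4 + 24 + 7 + 2 + 4 = 63; the blank must be 77 − 63 = 14.
Row 3 has 14 + 18 + 9 + 11 + 8 − 3 + 12 = 69; the blank must be 77 − 69 = 8.
Row 1 has 13 − 1 + 14 + 12 + 18 + 16 − 2 = 70; the blank must be 77 − 70 = 7.

m = 7, p = 8, a = 14, q = 4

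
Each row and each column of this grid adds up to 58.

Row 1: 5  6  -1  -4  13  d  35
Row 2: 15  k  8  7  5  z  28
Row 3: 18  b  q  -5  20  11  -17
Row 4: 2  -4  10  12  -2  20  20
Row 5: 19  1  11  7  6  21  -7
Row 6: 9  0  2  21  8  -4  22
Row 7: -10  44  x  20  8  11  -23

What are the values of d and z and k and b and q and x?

Row 7: -10 + 44 + 20 + 8 + 11 − 23 = 50, so its missing entry is 58 − 50 = 8.
Row 1: 5 + 6 − 1 − 4 + 13 + 35 = 54, so its missing entry is 58 − 54 = 4.
Column 6: 4 + 11 + 20 + 21 − 4 + 11 = 63, so its missing entry is 58 − 63 = -5.
Row 2: 15 + 8 + 7 + 5 − 5 + 28 = 58, so its missing entry is 58 − 58 = 0.
Column 2: 6 + 0 − 4 + 1 + 0 + 44 = 47, so its missing entry is 58 − 47 = 11.
Row 3: 18 + 11 − 5 + 20 + 11 − 17 = 38, so its missing entry is 58 − 38 = 20.

d = 4, z = -5, k = 0, b = 11, q = 20, x = 8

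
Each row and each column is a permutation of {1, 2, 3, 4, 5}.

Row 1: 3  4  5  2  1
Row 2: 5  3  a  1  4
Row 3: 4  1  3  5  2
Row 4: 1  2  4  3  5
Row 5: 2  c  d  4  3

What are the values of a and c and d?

a = 2, c = 5, d = 1

Cell (2,3): row 2 already has {1, 3, 4, 5} → 2.
Cell (5,2): column 2 already has {1, 2, 3, 4} → 5.
At (row 5, col 3): row 5 already has {2, 3, 4, 5}, so the value is 1.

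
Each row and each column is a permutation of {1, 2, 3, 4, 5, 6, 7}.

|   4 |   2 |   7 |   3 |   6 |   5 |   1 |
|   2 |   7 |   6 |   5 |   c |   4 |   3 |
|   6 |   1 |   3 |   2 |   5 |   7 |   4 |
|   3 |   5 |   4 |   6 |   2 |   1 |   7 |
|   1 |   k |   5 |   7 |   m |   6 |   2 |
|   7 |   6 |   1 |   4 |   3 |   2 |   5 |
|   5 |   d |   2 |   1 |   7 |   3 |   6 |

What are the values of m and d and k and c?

m = 4, d = 4, k = 3, c = 1

At (row 7, col 2): row 7 already has {1, 2, 3, 5, 6, 7}, so the value is 4.
For row 5, column 2: column 2 already has {1, 2, 4, 5, 6, 7}; that leaves 3.
At (row 5, col 5): row 5 already has {1, 2, 3, 5, 6, 7}, so the value is 4.
Cell (2,5): row 2 already has {2, 3, 4, 5, 6, 7} → 1.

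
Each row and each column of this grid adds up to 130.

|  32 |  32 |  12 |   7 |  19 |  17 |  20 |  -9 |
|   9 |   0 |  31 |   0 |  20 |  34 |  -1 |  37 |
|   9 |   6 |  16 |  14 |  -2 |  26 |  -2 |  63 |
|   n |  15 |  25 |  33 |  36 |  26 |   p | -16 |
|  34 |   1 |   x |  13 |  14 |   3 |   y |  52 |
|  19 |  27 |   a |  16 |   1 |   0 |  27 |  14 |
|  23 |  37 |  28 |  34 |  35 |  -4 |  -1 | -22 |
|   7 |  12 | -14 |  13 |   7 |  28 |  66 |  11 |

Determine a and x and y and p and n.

a = 26, x = 6, y = 7, p = 14, n = -3

The known cells in column 1 total 133, leaving 130 − 133 = -3 for the blank.
The known cells in row 4 total 116, leaving 130 − 116 = 14 for the blank.
The known cells in column 7 total 123, leaving 130 − 123 = 7 for the blank.
The known cells in row 5 total 124, leaving 130 − 124 = 6 for the blank.
The known cells in row 6 total 104, leaving 130 − 104 = 26 for the blank.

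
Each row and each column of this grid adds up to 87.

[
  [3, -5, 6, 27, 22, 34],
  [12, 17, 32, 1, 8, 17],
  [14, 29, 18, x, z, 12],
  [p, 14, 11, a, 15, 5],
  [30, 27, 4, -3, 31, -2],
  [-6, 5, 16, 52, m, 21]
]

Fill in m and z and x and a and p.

m = -1, z = 12, x = 2, a = 8, p = 34

Row 6 has -6 + 5 + 16 + 52 + 21 = 88; the blank must be 87 − 88 = -1.
Column 5 has 22 + 8 + 15 + 31 − 1 = 75; the blank must be 87 − 75 = 12.
Column 1 has 3 + 12 + 14 + 30 − 6 = 53; the blank must be 87 − 53 = 34.
Row 3 has 14 + 29 + 18 + 12 + 12 = 85; the blank must be 87 − 85 = 2.
Row 4 has 34 + 14 + 11 + 15 + 5 = 79; the blank must be 87 − 79 = 8.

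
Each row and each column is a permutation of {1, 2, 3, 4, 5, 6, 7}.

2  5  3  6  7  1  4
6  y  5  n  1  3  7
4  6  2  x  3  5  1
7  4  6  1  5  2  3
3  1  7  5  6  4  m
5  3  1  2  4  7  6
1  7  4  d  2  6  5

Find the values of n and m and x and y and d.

Cell (2,2): column 2 already has {1, 3, 4, 5, 6, 7} → 2.
At (row 5, col 7): row 5 already has {1, 3, 4, 5, 6, 7}, so the value is 2.
At (row 3, col 4): row 3 already has {1, 2, 3, 4, 5, 6}, so the value is 7.
For row 7, column 4: row 7 already has {1, 2, 4, 5, 6, 7}; that leaves 3.
At (row 2, col 4): row 2 already has {1, 2, 3, 5, 6, 7}, so the value is 4.

n = 4, m = 2, x = 7, y = 2, d = 3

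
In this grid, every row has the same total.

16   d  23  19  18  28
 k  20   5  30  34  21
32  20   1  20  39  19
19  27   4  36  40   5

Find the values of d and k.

Rows 3 and 4 both add up to 131, so every row sums to 131.
Row 1: 16 + 23 + 19 + 18 + 28 = 104, so the missing entry is 131 − 104 = 27.
Row 2: 20 + 5 + 30 + 34 + 21 = 110, so the missing entry is 131 − 110 = 21.

d = 27, k = 21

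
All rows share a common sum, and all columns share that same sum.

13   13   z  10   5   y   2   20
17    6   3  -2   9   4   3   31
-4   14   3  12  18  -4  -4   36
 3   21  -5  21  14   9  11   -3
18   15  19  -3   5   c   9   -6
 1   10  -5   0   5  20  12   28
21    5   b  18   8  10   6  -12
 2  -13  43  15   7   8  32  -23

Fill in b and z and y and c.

b = 15, z = -2, y = 10, c = 14

Rows 2 and 3 both sum to 71, so that's the common total.
The known cells in row 5 total 57, leaving 71 − 57 = 14 for the blank.
The known cells in row 7 total 56, leaving 71 − 56 = 15 for the blank.
The known cells in column 6 total 61, leaving 71 − 61 = 10 for the blank.
The known cells in row 1 total 73, leaving 71 − 73 = -2 for the blank.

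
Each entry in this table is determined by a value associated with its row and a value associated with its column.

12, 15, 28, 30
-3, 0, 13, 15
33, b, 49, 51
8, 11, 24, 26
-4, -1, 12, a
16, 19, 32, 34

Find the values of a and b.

The difference between any two rows is the same in every column — this is an addition table with the headers hidden.
Row 5 minus row 1 is 12 − 28 = -16, so its entry in column 4 is 30 + (-16) = 14.
Row 3 minus row 1 is 49 − 28 = 21, so its entry in column 2 is 15 + 21 = 36.

a = 14, b = 36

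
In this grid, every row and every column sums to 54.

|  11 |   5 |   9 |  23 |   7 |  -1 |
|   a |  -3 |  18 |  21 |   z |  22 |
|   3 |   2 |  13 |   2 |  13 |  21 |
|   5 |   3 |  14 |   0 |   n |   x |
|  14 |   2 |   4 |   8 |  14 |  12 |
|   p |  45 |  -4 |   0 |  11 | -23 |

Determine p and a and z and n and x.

p = 25, a = -4, z = 0, n = 9, x = 23

The known cells in row 6 total 29, leaving 54 − 29 = 25 for the blank.
The known cells in column 1 total 58, leaving 54 − 58 = -4 for the blank.
The known cells in row 2 total 54, leaving 54 − 54 = 0 for the blank.
The known cells in column 5 total 45, leaving 54 − 45 = 9 for the blank.
The known cells in row 4 total 31, leaving 54 − 31 = 23 for the blank.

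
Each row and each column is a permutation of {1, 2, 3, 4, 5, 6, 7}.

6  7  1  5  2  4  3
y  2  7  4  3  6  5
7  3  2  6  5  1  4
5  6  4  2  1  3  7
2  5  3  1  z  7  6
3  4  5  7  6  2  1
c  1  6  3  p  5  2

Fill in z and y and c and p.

For row 2, column 1: row 2 already has {2, 3, 4, 5, 6, 7}; that leaves 1.
At (row 5, col 5): row 5 already has {1, 2, 3, 5, 6, 7}, so the value is 4.
Cell (7,5): column 5 already has {1, 2, 3, 4, 5, 6} → 7.
At (row 7, col 1): row 7 already has {1, 2, 3, 5, 6, 7}, so the value is 4.

z = 4, y = 1, c = 4, p = 7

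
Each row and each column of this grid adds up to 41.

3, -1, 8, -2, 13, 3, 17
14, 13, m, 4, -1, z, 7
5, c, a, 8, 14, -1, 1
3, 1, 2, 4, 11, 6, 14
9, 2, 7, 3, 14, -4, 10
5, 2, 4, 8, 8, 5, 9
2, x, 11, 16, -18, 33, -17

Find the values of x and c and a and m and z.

Column 6 has 3 − 1 + 6 − 4 + 5 + 33 = 42; the blank must be 41 − 42 = -1.
Row 2 has 14 + 13 + 4 − 1 − 1 + 7 = 36; the blank must be 41 − 36 = 5.
Row 7 has 2 + 11 + 16 − 18 + 33 − 17 = 27; the blank must be 41 − 27 = 14.
Column 2 has -1 + 13 + 1 + 2 + 2 + 14 = 31; the blank must be 41 − 31 = 10.
Row 3 has 5 + 10 + 8 + 14 − 1 + 1 = 37; the blank must be 41 − 37 = 4.

x = 14, c = 10, a = 4, m = 5, z = -1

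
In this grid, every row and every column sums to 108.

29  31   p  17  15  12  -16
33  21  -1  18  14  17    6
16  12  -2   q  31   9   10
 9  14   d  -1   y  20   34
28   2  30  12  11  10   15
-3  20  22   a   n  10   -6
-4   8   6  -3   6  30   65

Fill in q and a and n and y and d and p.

Row 3: 16 + 12 − 2 + 31 + 9 + 10 = 76, so its missing entry is 108 − 76 = 32.
Row 1: 29 + 31 + 17 + 15 + 12 − 16 = 88, so its missing entry is 108 − 88 = 20.
Column 4: 17 + 18 + 32 − 1 + 12 − 3 = 75, so its missing entry is 108 − 75 = 33.
Row 6: -3 + 20 + 22 + 33 + 10 − 6 = 76, so its missing entry is 108 − 76 = 32.
Column 5: 15 + 14 + 31 + 11 + 32 + 6 = 109, so its missing entry is 108 − 109 = -1.
Row 4: 9 + 14 − 1 − 1 + 20 + 34 = 75, so its missing entry is 108 − 75 = 33.

q = 32, a = 33, n = 32, y = -1, d = 33, p = 20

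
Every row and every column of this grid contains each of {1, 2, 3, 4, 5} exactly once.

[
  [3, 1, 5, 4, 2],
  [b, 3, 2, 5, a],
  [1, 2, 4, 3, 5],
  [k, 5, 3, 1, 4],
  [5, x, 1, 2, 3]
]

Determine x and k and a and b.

x = 4, k = 2, a = 1, b = 4

For row 5, column 2: row 5 already has {1, 2, 3, 5}; that leaves 4.
At (row 2, col 5): column 5 already has {2, 3, 4, 5}, so the value is 1.
Cell (2,1): row 2 already has {1, 2, 3, 5} → 4.
Cell (4,1): row 4 already has {1, 3, 4, 5} → 2.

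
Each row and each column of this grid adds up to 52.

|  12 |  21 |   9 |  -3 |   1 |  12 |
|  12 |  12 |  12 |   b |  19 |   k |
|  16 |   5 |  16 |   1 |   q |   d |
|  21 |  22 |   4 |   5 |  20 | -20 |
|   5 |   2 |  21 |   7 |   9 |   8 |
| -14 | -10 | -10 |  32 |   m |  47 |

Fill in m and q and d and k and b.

The known cells in row 6 total 45, leaving 52 − 45 = 7 for the blank.
The known cells in column 5 total 56, leaving 52 − 56 = -4 for the blank.
The known cells in row 3 total 34, leaving 52 − 34 = 18 for the blank.
The known cells in column 6 total 65, leaving 52 − 65 = -13 for the blank.
The known cells in row 2 total 42, leaving 52 − 42 = 10 for the blank.

m = 7, q = -4, d = 18, k = -13, b = 10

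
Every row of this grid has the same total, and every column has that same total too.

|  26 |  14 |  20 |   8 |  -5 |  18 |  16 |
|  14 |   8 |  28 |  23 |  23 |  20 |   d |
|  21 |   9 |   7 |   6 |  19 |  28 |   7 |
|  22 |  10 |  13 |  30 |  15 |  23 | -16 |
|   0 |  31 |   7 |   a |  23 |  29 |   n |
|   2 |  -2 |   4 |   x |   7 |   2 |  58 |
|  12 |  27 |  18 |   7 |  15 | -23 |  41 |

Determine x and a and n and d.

x = 26, a = -3, n = 10, d = -19

Rows 1 and 3 both sum to 97, so that's the common total.
Row 6: 2 − 2 + 4 + 7 + 2 + 58 = 71, so its missing entry is 97 − 71 = 26.
Row 2: 14 + 8 + 28 + 23 + 23 + 20 = 116, so its missing entry is 97 − 116 = -19.
Column 7: 16 − 19 + 7 − 16 + 58 + 41 = 87, so its missing entry is 97 − 87 = 10.
Row 5: 0 + 31 + 7 + 23 + 29 + 10 = 100, so its missing entry is 97 − 100 = -3.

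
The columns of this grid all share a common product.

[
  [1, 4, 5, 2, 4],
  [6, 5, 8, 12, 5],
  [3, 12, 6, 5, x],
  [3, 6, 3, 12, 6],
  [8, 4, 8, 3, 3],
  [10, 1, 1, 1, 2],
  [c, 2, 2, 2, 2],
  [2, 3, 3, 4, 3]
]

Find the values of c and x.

c = 4, x = 8

Columns 2 and 3 each multiply to 34560, so every column has product 34560.
Column 1: 1×6×3×3×8×10×2 = 8640, so the missing entry is 34560 ÷ 8640 = 4.
Column 5: 4×5×6×3×2×2×3 = 4320, so the missing entry is 34560 ÷ 4320 = 8.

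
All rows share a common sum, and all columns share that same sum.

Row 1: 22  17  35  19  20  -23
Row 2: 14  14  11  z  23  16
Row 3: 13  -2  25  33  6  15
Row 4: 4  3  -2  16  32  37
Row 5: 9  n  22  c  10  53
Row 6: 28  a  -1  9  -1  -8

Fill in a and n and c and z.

a = 63, n = -5, c = 1, z = 12

Rows 1 and 3 both sum to 90, so that's the common total.
Row 2 has 14 + 14 + 11 + 23 + 16 = 78; the blank must be 90 − 78 = 12.
Row 6 has 28 − 1 + 9 − 1 − 8 = 27; the blank must be 90 − 27 = 63.
Column 2 has 17 + 14 − 2 + 3 + 63 = 95; the blank must be 90 − 95 = -5.
Row 5 has 9 − 5 + 22 + 10 + 53 = 89; the blank must be 90 − 89 = 1.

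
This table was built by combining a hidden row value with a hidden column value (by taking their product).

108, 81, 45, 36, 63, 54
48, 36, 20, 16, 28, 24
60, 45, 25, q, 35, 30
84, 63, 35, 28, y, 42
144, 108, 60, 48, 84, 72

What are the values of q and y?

q = 20, y = 49

Each row is a constant multiple of every other row — this is a multiplication table with the headers hidden.
Row 3 is 45/81 = 5/9 times row 1, so its entry in column 4 is 36 × 5/9 = 20.
Row 4 is 63/81 = 7/9 times row 1, so its entry in column 5 is 63 × 7/9 = 49.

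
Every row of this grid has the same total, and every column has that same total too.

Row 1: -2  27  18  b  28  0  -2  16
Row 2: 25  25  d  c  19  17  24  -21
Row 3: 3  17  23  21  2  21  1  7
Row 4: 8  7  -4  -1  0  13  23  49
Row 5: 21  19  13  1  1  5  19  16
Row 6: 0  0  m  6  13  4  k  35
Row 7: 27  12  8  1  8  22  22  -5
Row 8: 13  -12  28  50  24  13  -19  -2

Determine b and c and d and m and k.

b = 10, c = 7, d = -1, m = 10, k = 27

Rows 3 and 4 both sum to 95, so that's the common total.
The known cells in row 1 total 85, leaving 95 − 85 = 10 for the blank.
The known cells in column 7 total 68, leaving 95 − 68 = 27 for the blank.
The known cells in column 4 total 88, leaving 95 − 88 = 7 for the blank.
The known cells in row 2 total 96, leaving 95 − 96 = -1 for the blank.
The known cells in row 6 total 85, leaving 95 − 85 = 10 for the blank.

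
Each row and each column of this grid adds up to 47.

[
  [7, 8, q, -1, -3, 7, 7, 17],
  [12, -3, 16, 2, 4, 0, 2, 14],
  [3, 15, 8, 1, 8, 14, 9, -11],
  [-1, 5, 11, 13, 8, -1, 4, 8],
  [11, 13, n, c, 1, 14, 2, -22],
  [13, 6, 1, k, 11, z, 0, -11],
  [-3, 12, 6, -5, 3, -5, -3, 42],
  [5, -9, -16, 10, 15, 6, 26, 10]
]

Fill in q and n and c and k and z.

Column 6 has 7 + 0 + 14 − 1 + 14 − 5 + 6 = 35; the blank must be 47 − 35 = 12.
Row 1 has 7 + 8 − 1 − 3 + 7 + 7 + 17 = 42; the blank must be 47 − 42 = 5.
Column 3 has 5 + 16 + 8 + 11 + 1 + 6 − 16 = 31; the blank must be 47 − 31 = 16.
Row 5 has 11 + 13 + 16 + 1 + 14 + 2 − 22 = 35; the blank must be 47 − 35 = 12.
Row 6 has 13 + 6 + 1 + 11 + 12 + 0 − 11 = 32; the blank must be 47 − 32 = 15.

q = 5, n = 16, c = 12, k = 15, z = 12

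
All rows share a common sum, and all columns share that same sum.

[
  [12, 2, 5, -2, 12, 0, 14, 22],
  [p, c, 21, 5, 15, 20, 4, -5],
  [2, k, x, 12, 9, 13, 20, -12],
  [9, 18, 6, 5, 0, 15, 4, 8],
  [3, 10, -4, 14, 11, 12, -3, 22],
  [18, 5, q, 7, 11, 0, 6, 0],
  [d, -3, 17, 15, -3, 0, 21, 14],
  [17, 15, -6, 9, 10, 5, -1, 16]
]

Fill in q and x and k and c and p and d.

Rows 1 and 4 both sum to 65, so that's the common total.
Row 7 has -3 + 17 + 15 − 3 + 0 + 21 + 14 = 61; the blank must be 65 − 61 = 4.
Column 1 has 12 + 2 + 9 + 3 + 18 + 4 + 17 = 65; the blank must be 65 − 65 = 0.
Row 2 has 0 + 21 + 5 + 15 + 20 + 4 − 5 = 60; the blank must be 65 − 60 = 5.
Column 2 has 2 + 5 + 18 + 10 + 5 − 3 + 15 = 52; the blank must be 65 − 52 = 13.
Row 3 has 2 + 13 + 12 + 9 + 13 + 20 − 12 = 57; the blank must be 65 − 57 = 8.
Row 6 has 18 + 5 + 7 + 11 + 0 + 6 + 0 = 47; the blank must be 65 − 47 = 18.

q = 18, x = 8, k = 13, c = 5, p = 0, d = 4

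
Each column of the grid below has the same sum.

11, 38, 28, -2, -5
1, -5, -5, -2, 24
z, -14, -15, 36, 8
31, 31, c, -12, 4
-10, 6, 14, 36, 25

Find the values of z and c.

z = 23, c = 34

The complete columns each total 56.
Column 1 is missing 56 − 33 = 23 (since 11 + 1 + 31 − 10 = 33).
Column 3 is missing 56 − 22 = 34 (since 28 − 5 − 15 + 14 = 22).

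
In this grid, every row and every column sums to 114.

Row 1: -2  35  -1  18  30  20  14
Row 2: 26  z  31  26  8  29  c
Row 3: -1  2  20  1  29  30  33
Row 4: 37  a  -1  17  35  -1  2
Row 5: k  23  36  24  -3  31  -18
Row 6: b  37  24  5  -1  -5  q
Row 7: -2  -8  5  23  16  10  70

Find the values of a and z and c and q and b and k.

Row 5: 23 + 36 + 24 − 3 + 31 − 18 = 93, so its missing entry is 114 − 93 = 21.
Row 4: 37 − 1 + 17 + 35 − 1 + 2 = 89, so its missing entry is 114 − 89 = 25.
Column 2: 35 + 2 + 25 + 23 + 37 − 8 = 114, so its missing entry is 114 − 114 = 0.
Column 1: -2 + 26 − 1 + 37 + 21 − 2 = 79, so its missing entry is 114 − 79 = 35.
Row 6: 35 + 37 + 24 + 5 − 1 − 5 = 95, so its missing entry is 114 − 95 = 19.
Row 2: 26 + 0 + 31 + 26 + 8 + 29 = 120, so its missing entry is 114 − 120 = -6.

a = 25, z = 0, c = -6, q = 19, b = 35, k = 21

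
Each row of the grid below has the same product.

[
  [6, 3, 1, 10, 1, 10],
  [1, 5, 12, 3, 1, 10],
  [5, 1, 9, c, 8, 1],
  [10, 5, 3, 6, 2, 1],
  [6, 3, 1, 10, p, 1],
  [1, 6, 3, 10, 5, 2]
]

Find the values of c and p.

c = 5, p = 10

Rows 4 and 6 each multiply to 1800, so every row has product 1800.
Row 3: 5×1×9×8×1 = 360, so the missing entry is 1800 ÷ 360 = 5.
Row 5: 6×3×1×10×1 = 180, so the missing entry is 1800 ÷ 180 = 10.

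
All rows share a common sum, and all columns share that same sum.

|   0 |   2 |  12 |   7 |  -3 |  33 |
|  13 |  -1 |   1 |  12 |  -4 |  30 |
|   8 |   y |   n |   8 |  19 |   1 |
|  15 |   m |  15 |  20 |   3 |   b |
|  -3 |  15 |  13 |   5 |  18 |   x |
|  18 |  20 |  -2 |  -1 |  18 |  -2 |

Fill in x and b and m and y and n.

Rows 1 and 2 both sum to 51, so that's the common total.
Row 5: -3 + 15 + 13 + 5 + 18 = 48, so its missing entry is 51 − 48 = 3.
Column 3: 12 + 1 + 15 + 13 − 2 = 39, so its missing entry is 51 − 39 = 12.
Row 3: 8 + 12 + 8 + 19 + 1 = 48, so its missing entry is 51 − 48 = 3.
Column 2: 2 − 1 + 3 + 15 + 20 = 39, so its missing entry is 51 − 39 = 12.
Row 4: 15 + 12 + 15 + 20 + 3 = 65, so its missing entry is 51 − 65 = -14.

x = 3, b = -14, m = 12, y = 3, n = 12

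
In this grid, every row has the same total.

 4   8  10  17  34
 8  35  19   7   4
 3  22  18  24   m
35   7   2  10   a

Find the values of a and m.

a = 19, m = 6

Row 1 sums to 73 and so does row 2; that's the common total.
In row 4 the known cells total 54, leaving 73 − 54 = 19.
In row 3 the known cells total 67, leaving 73 − 67 = 6.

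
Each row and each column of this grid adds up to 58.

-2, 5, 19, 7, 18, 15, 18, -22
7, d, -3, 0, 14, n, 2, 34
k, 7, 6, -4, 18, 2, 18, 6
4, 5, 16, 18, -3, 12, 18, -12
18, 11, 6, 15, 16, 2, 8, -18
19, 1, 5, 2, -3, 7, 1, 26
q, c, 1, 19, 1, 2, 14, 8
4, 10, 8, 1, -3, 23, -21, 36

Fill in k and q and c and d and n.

The known cells in column 6 total 63, leaving 58 − 63 = -5 for the blank.
The known cells in row 2 total 49, leaving 58 − 49 = 9 for the blank.
The known cells in column 2 total 48, leaving 58 − 48 = 10 for the blank.
The known cells in row 3 total 53, leaving 58 − 53 = 5 for the blank.
The known cells in row 7 total 55, leaving 58 − 55 = 3 for the blank.

k = 5, q = 3, c = 10, d = 9, n = -5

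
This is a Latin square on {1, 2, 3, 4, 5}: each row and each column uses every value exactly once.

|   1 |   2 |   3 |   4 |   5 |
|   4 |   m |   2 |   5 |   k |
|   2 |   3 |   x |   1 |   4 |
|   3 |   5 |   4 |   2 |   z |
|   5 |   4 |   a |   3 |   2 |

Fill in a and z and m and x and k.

Cell (4,5): row 4 already has {2, 3, 4, 5} → 1.
At (row 2, col 2): column 2 already has {2, 3, 4, 5}, so the value is 1.
At (row 2, col 5): row 2 already has {1, 2, 4, 5}, so the value is 3.
Cell (5,3): row 5 already has {2, 3, 4, 5} → 1.
For row 3, column 3: row 3 already has {1, 2, 3, 4}; that leaves 5.

a = 1, z = 1, m = 1, x = 5, k = 3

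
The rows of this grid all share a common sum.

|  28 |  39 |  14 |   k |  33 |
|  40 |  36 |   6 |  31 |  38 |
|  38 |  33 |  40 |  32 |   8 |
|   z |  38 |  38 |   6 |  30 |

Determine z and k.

Rows 2 and 3 both add up to 151, so every row sums to 151.
Row 4: 38 + 38 + 6 + 30 = 112, so the missing entry is 151 − 112 = 39.
Row 1: 28 + 39 + 14 + 33 = 114, so the missing entry is 151 − 114 = 37.

z = 39, k = 37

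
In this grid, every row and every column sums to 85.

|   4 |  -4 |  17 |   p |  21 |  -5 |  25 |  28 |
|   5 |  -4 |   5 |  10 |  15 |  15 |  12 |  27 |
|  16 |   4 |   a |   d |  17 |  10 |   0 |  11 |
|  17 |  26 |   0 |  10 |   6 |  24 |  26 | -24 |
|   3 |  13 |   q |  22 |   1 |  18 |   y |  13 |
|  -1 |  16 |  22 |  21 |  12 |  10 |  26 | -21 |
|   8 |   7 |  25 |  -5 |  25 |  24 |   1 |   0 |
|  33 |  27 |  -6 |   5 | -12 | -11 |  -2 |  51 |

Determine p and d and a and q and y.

The known cells in row 1 total 86, leaving 85 − 86 = -1 for the blank.
The known cells in column 7 total 88, leaving 85 − 88 = -3 for the blank.
The known cells in row 5 total 67, leaving 85 − 67 = 18 for the blank.
The known cells in column 4 total 62, leaving 85 − 62 = 23 for the blank.
The known cells in row 3 total 81, leaving 85 − 81 = 4 for the blank.

p = -1, d = 23, a = 4, q = 18, y = -3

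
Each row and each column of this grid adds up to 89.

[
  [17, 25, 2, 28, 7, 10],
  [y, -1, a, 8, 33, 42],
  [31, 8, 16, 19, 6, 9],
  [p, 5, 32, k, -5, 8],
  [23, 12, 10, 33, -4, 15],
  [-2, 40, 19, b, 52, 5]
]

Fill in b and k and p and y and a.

b = -25, k = 26, p = 23, y = -3, a = 10

Column 3: 2 + 16 + 32 + 10 + 19 = 79, so its missing entry is 89 − 79 = 10.
Row 2: -1 + 10 + 8 + 33 + 42 = 92, so its missing entry is 89 − 92 = -3.
Column 1: 17 − 3 + 31 + 23 − 2 = 66, so its missing entry is 89 − 66 = 23.
Row 4: 23 + 5 + 32 − 5 + 8 = 63, so its missing entry is 89 − 63 = 26.
Row 6: -2 + 40 + 19 + 52 + 5 = 114, so its missing entry is 89 − 114 = -25.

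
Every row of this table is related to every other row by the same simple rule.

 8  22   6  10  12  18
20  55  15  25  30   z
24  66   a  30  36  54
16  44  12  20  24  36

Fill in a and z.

Each row is a constant multiple of every other row — this is a multiplication table with the headers hidden.
Row 3 is 24/8 = 3/1 times row 1, so its entry in column 3 is 6 × 3/1 = 18.
Row 2 is 20/8 = 5/2 times row 1, so its entry in column 6 is 18 × 5/2 = 45.

a = 18, z = 45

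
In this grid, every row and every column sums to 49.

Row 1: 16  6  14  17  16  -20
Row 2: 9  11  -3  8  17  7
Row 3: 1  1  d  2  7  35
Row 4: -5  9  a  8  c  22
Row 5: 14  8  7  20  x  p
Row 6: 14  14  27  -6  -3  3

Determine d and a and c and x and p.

d = 3, a = 1, c = 14, x = -2, p = 2

Column 6: -20 + 7 + 35 + 22 + 3 = 47, so its missing entry is 49 − 47 = 2.
Row 5: 14 + 8 + 7 + 20 + 2 = 51, so its missing entry is 49 − 51 = -2.
Column 5: 16 + 17 + 7 − 2 − 3 = 35, so its missing entry is 49 − 35 = 14.
Row 3: 1 + 1 + 2 + 7 + 35 = 46, so its missing entry is 49 − 46 = 3.
Row 4: -5 + 9 + 8 + 14 + 22 = 48, so its missing entry is 49 − 48 = 1.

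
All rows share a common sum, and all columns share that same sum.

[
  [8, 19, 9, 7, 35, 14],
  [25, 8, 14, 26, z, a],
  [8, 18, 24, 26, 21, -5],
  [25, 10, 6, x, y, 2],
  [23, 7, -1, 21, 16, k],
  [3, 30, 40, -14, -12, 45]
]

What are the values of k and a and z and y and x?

k = 26, a = 10, z = 9, y = 23, x = 26

Rows 1 and 3 both sum to 92, so that's the common total.
Row 5 has 23 + 7 − 1 + 21 + 16 = 66; the blank must be 92 − 66 = 26.
Column 6 has 14 − 5 + 2 + 26 + 45 = 82; the blank must be 92 − 82 = 10.
Row 2 has 25 + 8 + 14 + 26 + 10 = 83; the blank must be 92 − 83 = 9.
Column 5 has 35 + 9 + 21 + 16 − 12 = 69; the blank must be 92 − 69 = 23.
Row 4 has 25 + 10 + 6 + 23 + 2 = 66; the blank must be 92 − 66 = 26.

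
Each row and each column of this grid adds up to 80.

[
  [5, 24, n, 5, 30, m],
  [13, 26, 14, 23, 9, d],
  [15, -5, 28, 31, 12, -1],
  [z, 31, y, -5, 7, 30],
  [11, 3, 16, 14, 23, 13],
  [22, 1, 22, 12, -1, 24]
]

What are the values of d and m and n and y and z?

The known cells in row 2 total 85, leaving 80 − 85 = -5 for the blank.
The known cells in column 1 total 66, leaving 80 − 66 = 14 for the blank.
The known cells in column 6 total 61, leaving 80 − 61 = 19 for the blank.
The known cells in row 1 total 83, leaving 80 − 83 = -3 for the blank.
The known cells in row 4 total 77, leaving 80 − 77 = 3 for the blank.

d = -5, m = 19, n = -3, y = 3, z = 14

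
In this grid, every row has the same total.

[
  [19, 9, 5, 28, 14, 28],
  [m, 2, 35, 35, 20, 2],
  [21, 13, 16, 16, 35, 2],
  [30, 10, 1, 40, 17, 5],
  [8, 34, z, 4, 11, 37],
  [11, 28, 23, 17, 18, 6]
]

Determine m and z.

m = 9, z = 9

Rows 1 and 4 both add up to 103, so every row sums to 103.
Row 2: 2 + 35 + 35 + 20 + 2 = 94, so the missing entry is 103 − 94 = 9.
Row 5: 8 + 34 + 4 + 11 + 37 = 94, so the missing entry is 103 − 94 = 9.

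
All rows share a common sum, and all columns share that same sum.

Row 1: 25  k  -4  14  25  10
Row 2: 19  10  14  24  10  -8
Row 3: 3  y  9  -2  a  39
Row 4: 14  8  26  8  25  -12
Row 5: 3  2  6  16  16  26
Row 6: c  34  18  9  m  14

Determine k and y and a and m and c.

Rows 2 and 4 both sum to 69, so that's the common total.
Row 1: 25 − 4 + 14 + 25 + 10 = 70, so its missing entry is 69 − 70 = -1.
Column 2: -1 + 10 + 8 + 2 + 34 = 53, so its missing entry is 69 − 53 = 16.
Row 3: 3 + 16 + 9 − 2 + 39 = 65, so its missing entry is 69 − 65 = 4.
Column 5: 25 + 10 + 4 + 25 + 16 = 80, so its missing entry is 69 − 80 = -11.
Row 6: 34 + 18 + 9 − 11 + 14 = 64, so its missing entry is 69 − 64 = 5.

k = -1, y = 16, a = 4, m = -11, c = 5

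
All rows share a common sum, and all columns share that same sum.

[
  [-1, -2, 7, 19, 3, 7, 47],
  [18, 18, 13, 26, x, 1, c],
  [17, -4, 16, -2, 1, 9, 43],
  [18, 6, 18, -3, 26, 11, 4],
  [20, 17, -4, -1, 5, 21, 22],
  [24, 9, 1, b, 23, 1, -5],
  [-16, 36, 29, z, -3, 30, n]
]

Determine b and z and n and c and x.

Rows 1 and 3 both sum to 80, so that's the common total.
The known cells in column 5 total 55, leaving 80 − 55 = 25 for the blank.
The known cells in row 6 total 53, leaving 80 − 53 = 27 for the blank.
The known cells in row 2 total 101, leaving 80 − 101 = -21 for the blank.
The known cells in column 7 total 90, leaving 80 − 90 = -10 for the blank.
The known cells in row 7 total 66, leaving 80 − 66 = 14 for the blank.

b = 27, z = 14, n = -10, c = -21, x = 25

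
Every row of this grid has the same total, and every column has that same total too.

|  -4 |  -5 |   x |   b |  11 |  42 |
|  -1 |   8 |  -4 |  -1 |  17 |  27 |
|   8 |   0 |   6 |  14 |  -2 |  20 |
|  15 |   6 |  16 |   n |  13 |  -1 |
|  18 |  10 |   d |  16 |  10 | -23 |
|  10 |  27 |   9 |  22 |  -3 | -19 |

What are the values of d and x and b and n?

Rows 2 and 3 both sum to 46, so that's the common total.
The known cells in row 4 total 49, leaving 46 − 49 = -3 for the blank.
The known cells in column 4 total 48, leaving 46 − 48 = -2 for the blank.
The known cells in row 1 total 42, leaving 46 − 42 = 4 for the blank.
The known cells in row 5 total 31, leaving 46 − 31 = 15 for the blank.

d = 15, x = 4, b = -2, n = -3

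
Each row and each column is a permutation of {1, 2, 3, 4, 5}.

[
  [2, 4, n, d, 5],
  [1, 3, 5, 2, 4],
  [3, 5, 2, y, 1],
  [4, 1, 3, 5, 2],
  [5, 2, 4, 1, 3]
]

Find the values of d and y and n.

d = 3, y = 4, n = 1

At (row 3, col 4): row 3 already has {1, 2, 3, 5}, so the value is 4.
At (row 1, col 3): column 3 already has {2, 3, 4, 5}, so the value is 1.
Cell (1,4): row 1 already has {1, 2, 4, 5} → 3.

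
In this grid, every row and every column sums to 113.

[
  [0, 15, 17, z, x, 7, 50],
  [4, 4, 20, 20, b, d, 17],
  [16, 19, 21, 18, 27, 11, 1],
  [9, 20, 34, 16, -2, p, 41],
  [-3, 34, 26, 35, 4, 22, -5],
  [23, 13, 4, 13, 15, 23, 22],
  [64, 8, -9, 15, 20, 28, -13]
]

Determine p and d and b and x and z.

p = -5, d = 27, b = 21, x = 28, z = -4

The known cells in column 4 total 117, leaving 113 − 117 = -4 for the blank.
The known cells in row 1 total 85, leaving 113 − 85 = 28 for the blank.
The known cells in column 5 total 92, leaving 113 − 92 = 21 for the blank.
The known cells in row 2 total 86, leaving 113 − 86 = 27 for the blank.
The known cells in row 4 total 118, leaving 113 − 118 = -5 for the blank.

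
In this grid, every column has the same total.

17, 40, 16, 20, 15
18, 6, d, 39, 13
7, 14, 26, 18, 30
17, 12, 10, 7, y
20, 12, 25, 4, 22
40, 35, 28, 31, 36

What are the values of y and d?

The complete columns each total 119.
Column 5 is missing 119 − 116 = 3 (since 15 + 13 + 30 + 22 + 36 = 116).
Column 3 is missing 119 − 105 = 14 (since 16 + 26 + 10 + 25 + 28 = 105).

y = 3, d = 14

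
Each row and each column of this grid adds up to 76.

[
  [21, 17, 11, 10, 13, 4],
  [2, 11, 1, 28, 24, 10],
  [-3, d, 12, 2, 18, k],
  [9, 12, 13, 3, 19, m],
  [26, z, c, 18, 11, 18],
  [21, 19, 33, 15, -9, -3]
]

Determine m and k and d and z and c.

Column 3 has 11 + 1 + 12 + 13 + 33 = 70; the blank must be 76 − 70 = 6.
Row 5 has 26 + 6 + 18 + 11 + 18 = 79; the blank must be 76 − 79 = -3.
Column 2 has 17 + 11 + 12 − 3 + 19 = 56; the blank must be 76 − 56 = 20.
Row 3 has -3 + 20 + 12 + 2 + 18 = 49; the blank must be 76 − 49 = 27.
Row 4 has 9 + 12 + 13 + 3 + 19 = 56; the blank must be 76 − 56 = 20.

m = 20, k = 27, d = 20, z = -3, c = 6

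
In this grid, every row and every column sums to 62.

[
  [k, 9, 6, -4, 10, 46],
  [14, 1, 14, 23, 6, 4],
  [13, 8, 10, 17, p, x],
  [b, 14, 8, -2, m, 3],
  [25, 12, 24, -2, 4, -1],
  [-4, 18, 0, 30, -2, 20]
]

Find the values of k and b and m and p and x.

k = -5, b = 19, m = 20, p = 24, x = -10

The known cells in row 1 total 67, leaving 62 − 67 = -5 for the blank.
The known cells in column 1 total 43, leaving 62 − 43 = 19 for the blank.
The known cells in row 4 total 42, leaving 62 − 42 = 20 for the blank.
The known cells in column 5 total 38, leaving 62 − 38 = 24 for the blank.
The known cells in row 3 total 72, leaving 62 − 72 = -10 for the blank.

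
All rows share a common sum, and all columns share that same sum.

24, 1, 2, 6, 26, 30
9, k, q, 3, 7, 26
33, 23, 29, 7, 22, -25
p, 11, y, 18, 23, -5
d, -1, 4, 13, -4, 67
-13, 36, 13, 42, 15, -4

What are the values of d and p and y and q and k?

d = 10, p = 26, y = 16, q = 25, k = 19

Rows 1 and 3 both sum to 89, so that's the common total.
Row 5: -1 + 4 + 13 − 4 + 67 = 79, so its missing entry is 89 − 79 = 10.
Column 2: 1 + 23 + 11 − 1 + 36 = 70, so its missing entry is 89 − 70 = 19.
Row 2: 9 + 19 + 3 + 7 + 26 = 64, so its missing entry is 89 − 64 = 25.
Column 1: 24 + 9 + 33 + 10 − 13 = 63, so its missing entry is 89 − 63 = 26.
Row 4: 26 + 11 + 18 + 23 − 5 = 73, so its missing entry is 89 − 73 = 16.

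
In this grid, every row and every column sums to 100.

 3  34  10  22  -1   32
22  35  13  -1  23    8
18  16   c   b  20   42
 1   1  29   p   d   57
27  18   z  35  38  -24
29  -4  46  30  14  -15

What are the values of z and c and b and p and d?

The known cells in column 5 total 94, leaving 100 − 94 = 6 for the blank.
The known cells in row 5 total 94, leaving 100 − 94 = 6 for the blank.
The known cells in row 4 total 94, leaving 100 − 94 = 6 for the blank.
The known cells in column 4 total 92, leaving 100 − 92 = 8 for the blank.
The known cells in row 3 total 104, leaving 100 − 104 = -4 for the blank.

z = 6, c = -4, b = 8, p = 6, d = 6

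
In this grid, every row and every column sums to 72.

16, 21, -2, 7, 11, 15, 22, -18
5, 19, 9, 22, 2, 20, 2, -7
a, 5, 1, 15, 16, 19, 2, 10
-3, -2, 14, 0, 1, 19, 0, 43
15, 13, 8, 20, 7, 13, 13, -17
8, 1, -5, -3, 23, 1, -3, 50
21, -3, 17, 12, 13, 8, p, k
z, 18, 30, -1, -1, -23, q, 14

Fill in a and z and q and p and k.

Row 3 has 5 + 1 + 15 + 16 + 19 + 2 + 10 = 68; the blank must be 72 − 68 = 4.
Column 1 has 16 + 5 + 4 − 3 + 15 + 8 + 21 = 66; the blank must be 72 − 66 = 6.
Column 8 has -18 − 7 + 10 + 43 − 17 + 50 + 14 = 75; the blank must be 72 − 75 = -3.
Row 8 has 6 + 18 + 30 − 1 − 1 − 23 + 14 = 43; the blank must be 72 − 43 = 29.
Row 7 has 21 − 3 + 17 + 12 + 13 + 8 − 3 = 65; the blank must be 72 − 65 = 7.

a = 4, z = 6, q = 29, p = 7, k = -3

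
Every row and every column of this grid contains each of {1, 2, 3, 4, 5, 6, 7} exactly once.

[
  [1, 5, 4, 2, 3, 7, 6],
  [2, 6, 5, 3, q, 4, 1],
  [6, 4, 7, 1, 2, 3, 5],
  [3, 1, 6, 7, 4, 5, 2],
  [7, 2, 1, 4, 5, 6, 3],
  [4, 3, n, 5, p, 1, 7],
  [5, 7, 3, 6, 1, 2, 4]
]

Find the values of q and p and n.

For row 2, column 5: row 2 already has {1, 2, 3, 4, 5, 6}; that leaves 7.
Cell (6,5): column 5 already has {1, 2, 3, 4, 5, 7} → 6.
Cell (6,3): row 6 already has {1, 3, 4, 5, 6, 7} → 2.

q = 7, p = 6, n = 2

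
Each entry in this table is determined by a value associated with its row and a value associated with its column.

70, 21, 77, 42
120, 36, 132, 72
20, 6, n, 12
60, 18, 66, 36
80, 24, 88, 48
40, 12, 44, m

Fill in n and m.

Each row is a constant multiple of every other row — this is a multiplication table with the headers hidden.
Row 3 is 20/70 = 2/7 times row 1, so its entry in column 3 is 77 × 2/7 = 22.
Row 6 is 40/70 = 4/7 times row 1, so its entry in column 4 is 42 × 4/7 = 24.

n = 22, m = 24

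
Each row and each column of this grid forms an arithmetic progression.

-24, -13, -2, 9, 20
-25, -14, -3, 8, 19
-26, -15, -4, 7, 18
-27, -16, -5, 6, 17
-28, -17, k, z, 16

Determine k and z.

k = -6, z = 5

Along each row the entries change by 11 per step; down each column they change by -1.
Row 5: from -28 at column 1, stepping by 11 to column 3 gives -6.
Row 5: from -28 at column 1, stepping by 11 to column 4 gives 5.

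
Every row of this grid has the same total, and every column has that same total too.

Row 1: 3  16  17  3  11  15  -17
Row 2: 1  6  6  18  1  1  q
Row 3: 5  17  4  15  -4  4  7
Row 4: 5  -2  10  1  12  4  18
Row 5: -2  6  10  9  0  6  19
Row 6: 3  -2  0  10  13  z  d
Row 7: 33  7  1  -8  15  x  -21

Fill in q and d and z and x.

Rows 1 and 3 both sum to 48, so that's the common total.
Row 2 has 1 + 6 + 6 + 18 + 1 + 1 = 33; the blank must be 48 − 33 = 15.
Column 7 has -17 + 15 + 7 + 18 + 19 − 21 = 21; the blank must be 48 − 21 = 27.
Row 6 has 3 − 2 + 0 + 10 + 13 + 27 = 51; the blank must be 48 − 51 = -3.
Row 7 has 33 + 7 + 1 − 8 + 15 − 21 = 27; the blank must be 48 − 27 = 21.

q = 15, d = 27, z = -3, x = 21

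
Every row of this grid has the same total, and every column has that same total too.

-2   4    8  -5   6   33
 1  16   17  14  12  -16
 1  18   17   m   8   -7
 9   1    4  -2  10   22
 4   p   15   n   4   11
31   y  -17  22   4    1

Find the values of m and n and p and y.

m = 7, n = 8, p = 2, y = 3

Rows 1 and 2 both sum to 44, so that's the common total.
The known cells in row 3 total 37, leaving 44 − 37 = 7 for the blank.
The known cells in row 6 total 41, leaving 44 − 41 = 3 for the blank.
The known cells in column 2 total 42, leaving 44 − 42 = 2 for the blank.
The known cells in row 5 total 36, leaving 44 − 36 = 8 for the blank.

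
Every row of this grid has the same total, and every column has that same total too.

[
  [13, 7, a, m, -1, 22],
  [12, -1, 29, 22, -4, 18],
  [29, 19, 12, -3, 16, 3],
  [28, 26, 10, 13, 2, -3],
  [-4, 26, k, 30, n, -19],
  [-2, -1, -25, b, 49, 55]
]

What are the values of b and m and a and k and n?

b = 0, m = 14, a = 21, k = 29, n = 14

Rows 2 and 3 both sum to 76, so that's the common total.
Column 5: -1 − 4 + 16 + 2 + 49 = 62, so its missing entry is 76 − 62 = 14.
Row 5: -4 + 26 + 30 + 14 − 19 = 47, so its missing entry is 76 − 47 = 29.
Column 3: 29 + 12 + 10 + 29 − 25 = 55, so its missing entry is 76 − 55 = 21.
Row 1: 13 + 7 + 21 − 1 + 22 = 62, so its missing entry is 76 − 62 = 14.
Row 6: -2 − 1 − 25 + 49 + 55 = 76, so its missing entry is 76 − 76 = 0.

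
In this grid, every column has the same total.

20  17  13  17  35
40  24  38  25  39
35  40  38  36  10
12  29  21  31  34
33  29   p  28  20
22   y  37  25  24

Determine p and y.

Columns 1 and 5 both add up to 162, so every column sums to 162.
Column 3: 13 + 38 + 38 + 21 + 37 = 147, so the missing entry is 162 − 147 = 15.
Column 2: 17 + 24 + 40 + 29 + 29 = 139, so the missing entry is 162 − 139 = 23.

p = 15, y = 23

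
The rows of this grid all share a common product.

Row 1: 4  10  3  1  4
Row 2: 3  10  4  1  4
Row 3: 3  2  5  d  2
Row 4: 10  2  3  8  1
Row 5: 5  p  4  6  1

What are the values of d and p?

d = 8, p = 4

Rows 1 and 4 each multiply to 480, so every row has product 480.
Row 3: 3×2×5×2 = 60, so the missing entry is 480 ÷ 60 = 8.
Row 5: 5×4×6×1 = 120, so the missing entry is 480 ÷ 120 = 4.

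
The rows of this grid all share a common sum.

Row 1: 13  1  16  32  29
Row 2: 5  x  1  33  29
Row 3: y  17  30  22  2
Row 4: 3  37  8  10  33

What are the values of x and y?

x = 23, y = 20

Row 1 sums to 91 and so does row 4; that's the common total.
In row 2 the known cells total 68, leaving 91 − 68 = 23.
In row 3 the known cells total 71, leaving 91 − 71 = 20.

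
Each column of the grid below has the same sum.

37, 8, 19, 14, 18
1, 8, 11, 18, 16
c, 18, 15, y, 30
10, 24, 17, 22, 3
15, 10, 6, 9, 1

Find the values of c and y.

c = 5, y = 5

Column 2 sums to 68 and so does column 3; that's the common total.
In column 1 the known cells total 63, leaving 68 − 63 = 5.
In column 4 the known cells total 63, leaving 68 − 63 = 5.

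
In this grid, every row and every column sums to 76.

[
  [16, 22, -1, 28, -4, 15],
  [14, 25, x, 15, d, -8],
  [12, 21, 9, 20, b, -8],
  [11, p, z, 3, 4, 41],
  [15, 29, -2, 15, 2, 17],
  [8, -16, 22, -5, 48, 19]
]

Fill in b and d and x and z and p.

Row 3 has 12 + 21 + 9 + 20 − 8 = 54; the blank must be 76 − 54 = 22.
Column 2 has 22 + 25 + 21 + 29 − 16 = 81; the blank must be 76 − 81 = -5.
Column 5 has -4 + 22 + 4 + 2 + 48 = 72; the blank must be 76 − 72 = 4.
Row 2 has 14 + 25 + 15 + 4 − 8 = 50; the blank must be 76 − 50 = 26.
Row 4 has 11 − 5 + 3 + 4 + 41 = 54; the blank must be 76 − 54 = 22.

b = 22, d = 4, x = 26, z = 22, p = -5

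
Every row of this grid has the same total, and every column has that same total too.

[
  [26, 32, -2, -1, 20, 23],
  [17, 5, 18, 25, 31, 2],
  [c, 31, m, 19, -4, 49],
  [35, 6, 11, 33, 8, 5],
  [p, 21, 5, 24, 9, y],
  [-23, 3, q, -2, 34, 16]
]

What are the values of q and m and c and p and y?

Rows 1 and 2 both sum to 98, so that's the common total.
Column 6: 23 + 2 + 49 + 5 + 16 = 95, so its missing entry is 98 − 95 = 3.
Row 5: 21 + 5 + 24 + 9 + 3 = 62, so its missing entry is 98 − 62 = 36.
Column 1: 26 + 17 + 35 + 36 − 23 = 91, so its missing entry is 98 − 91 = 7.
Row 3: 7 + 31 + 19 − 4 + 49 = 102, so its missing entry is 98 − 102 = -4.
Row 6: -23 + 3 − 2 + 34 + 16 = 28, so its missing entry is 98 − 28 = 70.

q = 70, m = -4, c = 7, p = 36, y = 3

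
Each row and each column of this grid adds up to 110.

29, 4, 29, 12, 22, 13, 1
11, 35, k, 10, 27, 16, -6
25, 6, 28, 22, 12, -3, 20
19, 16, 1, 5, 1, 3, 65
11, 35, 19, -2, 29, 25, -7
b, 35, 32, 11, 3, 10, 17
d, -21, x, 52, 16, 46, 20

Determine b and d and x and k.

b = 2, d = 13, x = -16, k = 17

Row 2: 11 + 35 + 10 + 27 + 16 − 6 = 93, so its missing entry is 110 − 93 = 17.
Column 3: 29 + 17 + 28 + 1 + 19 + 32 = 126, so its missing entry is 110 − 126 = -16.
Row 6: 35 + 32 + 11 + 3 + 10 + 17 = 108, so its missing entry is 110 − 108 = 2.
Row 7: -21 − 16 + 52 + 16 + 46 + 20 = 97, so its missing entry is 110 − 97 = 13.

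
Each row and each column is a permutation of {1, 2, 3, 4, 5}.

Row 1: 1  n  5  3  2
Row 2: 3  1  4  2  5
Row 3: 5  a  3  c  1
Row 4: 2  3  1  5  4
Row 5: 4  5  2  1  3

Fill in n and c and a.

For row 1, column 2: row 1 already has {1, 2, 3, 5}; that leaves 4.
For row 3, column 4: column 4 already has {1, 2, 3, 5}; that leaves 4.
For row 3, column 2: row 3 already has {1, 3, 4, 5}; that leaves 2.

n = 4, c = 4, a = 2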